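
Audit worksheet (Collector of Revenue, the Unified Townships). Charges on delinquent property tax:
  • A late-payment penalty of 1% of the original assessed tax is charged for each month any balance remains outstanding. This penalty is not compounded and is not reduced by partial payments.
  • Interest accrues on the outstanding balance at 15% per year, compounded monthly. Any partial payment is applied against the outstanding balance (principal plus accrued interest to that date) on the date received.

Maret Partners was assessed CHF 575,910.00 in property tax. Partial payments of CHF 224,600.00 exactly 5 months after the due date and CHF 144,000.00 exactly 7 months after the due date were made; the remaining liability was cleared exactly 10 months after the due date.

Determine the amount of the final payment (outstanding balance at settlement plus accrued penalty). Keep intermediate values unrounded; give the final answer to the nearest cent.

CHF 321,216.46

Monthly rate = 15% ÷ 12 = 1.25%
Balance at month 5: CHF 575,910.0000 × (1 + 0.0125)^5 = CHF 612,815.5531…
After CHF 224,600.00 payment: CHF 612,815.5531… − CHF 224,600.00 = CHF 388,215.5531…
Balance at month 7: CHF 388,215.5531… × (1 + 0.0125)^2 = CHF 397,981.6006…
After CHF 144,000.00 payment: CHF 397,981.6006… − CHF 144,000.00 = CHF 253,981.6006…
Balance at month 10: CHF 253,981.6006… × (1 + 0.0125)^3 = CHF 263,625.4606…
Penalty: 10 × 1% × CHF 575,910.00 = CHF 57,591.00
Final settlement = outstanding balance + penalty = CHF 263,625.4606… + CHF 57,591.00 = CHF 321,216.46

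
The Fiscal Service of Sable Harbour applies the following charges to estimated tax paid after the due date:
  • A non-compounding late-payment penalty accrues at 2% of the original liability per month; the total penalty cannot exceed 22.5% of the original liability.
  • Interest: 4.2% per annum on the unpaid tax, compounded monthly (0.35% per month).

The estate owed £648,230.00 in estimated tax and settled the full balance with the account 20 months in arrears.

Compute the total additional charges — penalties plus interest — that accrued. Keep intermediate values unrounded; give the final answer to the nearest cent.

Penalty (uncapped): 20 × 2% × £648,230.00 = £259,292.00; cap = 22.5% × £648,230.00 = £145,851.75 → penalty = £145,851.75
Interest: £648,230.00 × ((1 + 0.0035)^20 − 1) = £648,230.00 × 0.0723771… = £46,917.0158…
Penalties + interest = £145,851.7500 + £46,917.0158… = £192,768.77

£192,768.77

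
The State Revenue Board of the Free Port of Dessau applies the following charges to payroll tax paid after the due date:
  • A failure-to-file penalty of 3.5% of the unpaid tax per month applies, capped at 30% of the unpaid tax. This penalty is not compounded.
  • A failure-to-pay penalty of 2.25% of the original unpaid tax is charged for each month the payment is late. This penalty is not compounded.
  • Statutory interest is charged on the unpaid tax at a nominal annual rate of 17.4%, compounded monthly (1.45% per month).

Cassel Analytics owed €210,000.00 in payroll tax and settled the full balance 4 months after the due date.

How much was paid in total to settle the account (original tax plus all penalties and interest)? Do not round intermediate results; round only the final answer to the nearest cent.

€270,747.49

Failure-to-file: 4 × 3.5% × €210,000.00 = €29,400.00 (under the 30% cap)
Failure-to-pay penalty = 2.25% × €210,000.00 × 4 mo = €18,900.00
Interest: €210,000.00 × ((1 + 0.0145)^4 − 1) = €210,000.00 × 0.0592737… = €12,447.4851…
Total = €210,000.00 + €48,300.0000 + €12,447.4851… = €270,747.49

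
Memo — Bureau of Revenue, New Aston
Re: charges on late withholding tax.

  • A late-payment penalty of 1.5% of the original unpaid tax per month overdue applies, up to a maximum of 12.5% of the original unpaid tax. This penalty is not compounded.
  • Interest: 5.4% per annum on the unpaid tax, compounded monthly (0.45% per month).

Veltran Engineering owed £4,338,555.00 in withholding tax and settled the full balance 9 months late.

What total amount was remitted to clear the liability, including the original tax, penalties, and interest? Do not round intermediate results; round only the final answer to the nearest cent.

£5,059,782.09

Penalty (uncapped): 9 × 1.5% × £4,338,555.00 = £585,704.93…; cap = 12.5% × £4,338,555.00 = £542,319.38… → penalty = £542,319.38…
Interest: £4,338,555.00 × ((1 + 0.0045)^9 − 1) = £4,338,555.00 × 0.0412367… = £178,907.7187…
Total = £4,338,555.00 + £542,319.3750 + £178,907.7187… = £5,059,782.09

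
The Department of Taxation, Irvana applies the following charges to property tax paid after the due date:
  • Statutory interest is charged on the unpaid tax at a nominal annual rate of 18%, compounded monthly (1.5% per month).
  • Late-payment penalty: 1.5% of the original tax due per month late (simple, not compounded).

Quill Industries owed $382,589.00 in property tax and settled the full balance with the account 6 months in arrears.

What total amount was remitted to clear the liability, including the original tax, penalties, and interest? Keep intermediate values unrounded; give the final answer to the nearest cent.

$452,772.37

Late-payment penalty: 6 × 1.5% × $382,589.00 = $34,433.01
Interest: $382,589.00 × ((1 + 0.015)^6 − 1) = $382,589.00 × 0.0934433… = $35,750.3649…
Total = $382,589.00 + $34,433.0100 + $35,750.3649… = $452,772.37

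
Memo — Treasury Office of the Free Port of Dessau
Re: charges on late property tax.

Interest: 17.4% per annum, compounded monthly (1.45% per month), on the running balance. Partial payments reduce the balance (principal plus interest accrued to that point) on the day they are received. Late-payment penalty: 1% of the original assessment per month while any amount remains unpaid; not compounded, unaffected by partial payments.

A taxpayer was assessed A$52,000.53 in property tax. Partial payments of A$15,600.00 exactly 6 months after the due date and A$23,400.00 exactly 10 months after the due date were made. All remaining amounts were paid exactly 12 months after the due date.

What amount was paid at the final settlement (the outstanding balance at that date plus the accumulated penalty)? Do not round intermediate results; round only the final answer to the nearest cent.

Balance at month 6: A$52,000.5300 × (1 + 0.0145)^6 = A$56,691.7781…
After A$15,600.00 payment: A$56,691.7781… − A$15,600.00 = A$41,091.7781…
Balance at month 10: A$41,091.7781… × (1 + 0.0145)^4 = A$43,527.4414…
After A$23,400.00 payment: A$43,527.4414… − A$23,400.00 = A$20,127.4414…
Balance at month 12: A$20,127.4414… × (1 + 0.0145)^2 = A$20,715.3690…
Penalty: 12 × 1% × A$52,000.53 = A$6,240.06…
Final settlement = outstanding balance + penalty = A$20,715.3690… + A$6,240.06… = A$26,955.43

A$26,955.43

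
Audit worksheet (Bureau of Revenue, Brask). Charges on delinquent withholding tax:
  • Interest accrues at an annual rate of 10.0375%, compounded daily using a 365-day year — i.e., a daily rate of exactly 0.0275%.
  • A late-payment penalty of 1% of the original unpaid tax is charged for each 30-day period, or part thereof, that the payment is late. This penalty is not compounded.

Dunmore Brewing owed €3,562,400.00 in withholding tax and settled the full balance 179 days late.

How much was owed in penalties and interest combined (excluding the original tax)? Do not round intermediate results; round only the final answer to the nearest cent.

€393,465.54

Penalty periods: ⌈179/30⌉ = 6; penalty = 6 × 1% × €3,562,400.00 = €213,744.00
Interest: €3,562,400.00 × ((1 + 0.000275)^179 − 1) = €3,562,400.00 × 0.05044957… = €179,721.5420…
Penalties + interest = €213,744.0000 + €179,721.5420… = €393,465.54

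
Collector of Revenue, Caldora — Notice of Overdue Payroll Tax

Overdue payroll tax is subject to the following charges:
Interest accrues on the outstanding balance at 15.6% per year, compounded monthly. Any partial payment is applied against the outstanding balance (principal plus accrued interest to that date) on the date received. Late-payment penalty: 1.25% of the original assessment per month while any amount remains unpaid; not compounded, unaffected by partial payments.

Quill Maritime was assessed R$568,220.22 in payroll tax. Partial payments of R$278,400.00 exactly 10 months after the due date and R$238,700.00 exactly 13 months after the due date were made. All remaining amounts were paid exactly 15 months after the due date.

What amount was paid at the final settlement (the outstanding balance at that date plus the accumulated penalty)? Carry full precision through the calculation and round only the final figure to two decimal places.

R$254,319.14

Monthly rate = 15.6% ÷ 12 = 1.3%
Balance at month 10: R$568,220.2200 × (1 + 0.013)^10 = R$646,563.4308…
After R$278,400.00 payment: R$646,563.4308… − R$278,400.00 = R$368,163.4308…
Balance at month 13: R$368,163.4308… × (1 + 0.013)^3 = R$382,709.2723…
After R$238,700.00 payment: R$382,709.2723… − R$238,700.00 = R$144,009.2723…
Balance at month 15: R$144,009.2723… × (1 + 0.013)^2 = R$147,777.8509…
Penalty: 15 × 1.25% × R$568,220.22 = R$106,541.29…
Final settlement = outstanding balance + penalty = R$147,777.8509… + R$106,541.29… = R$254,319.14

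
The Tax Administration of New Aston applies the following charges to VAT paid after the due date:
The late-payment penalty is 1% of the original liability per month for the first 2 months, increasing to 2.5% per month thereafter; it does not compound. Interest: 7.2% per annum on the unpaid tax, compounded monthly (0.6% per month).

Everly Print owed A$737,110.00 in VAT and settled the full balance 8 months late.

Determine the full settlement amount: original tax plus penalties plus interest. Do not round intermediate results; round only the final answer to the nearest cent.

Penalty, months 1–2: 2 × 1% × A$737,110.00 = A$14,742.20
Penalty, months 3–8: 6 × 2.5% × A$737,110.00 = A$110,566.50
Interest: A$737,110.00 × ((1 + 0.006)^8 − 1) = A$737,110.00 × 0.0490202… = A$36,133.2702…
Total = A$737,110.00 + A$125,308.7000 + A$36,133.2702… = A$898,551.97

A$898,551.97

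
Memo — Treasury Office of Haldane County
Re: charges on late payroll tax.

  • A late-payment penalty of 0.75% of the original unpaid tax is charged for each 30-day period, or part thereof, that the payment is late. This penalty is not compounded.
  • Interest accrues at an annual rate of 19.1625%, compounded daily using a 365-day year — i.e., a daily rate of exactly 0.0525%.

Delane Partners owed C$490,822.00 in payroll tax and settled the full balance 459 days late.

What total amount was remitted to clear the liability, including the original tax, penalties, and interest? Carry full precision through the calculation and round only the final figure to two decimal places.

Penalty periods: ⌈459/30⌉ = 16; penalty = 16 × 0.75% × C$490,822.00 = C$58,898.64
Interest: C$490,822.00 × ((1 + 0.000525)^459 − 1) = C$490,822.00 × 0.27240876… = C$133,704.2128…
Total = C$490,822.00 + C$58,898.6400 + C$133,704.2128… = C$683,424.85

C$683,424.85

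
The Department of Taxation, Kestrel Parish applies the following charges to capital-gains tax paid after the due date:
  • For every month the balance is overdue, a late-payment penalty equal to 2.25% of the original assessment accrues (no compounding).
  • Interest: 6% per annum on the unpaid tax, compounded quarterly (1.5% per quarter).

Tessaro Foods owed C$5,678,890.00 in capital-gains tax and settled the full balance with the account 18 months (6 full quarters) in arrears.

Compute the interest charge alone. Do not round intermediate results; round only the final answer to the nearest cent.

Interest: C$5,678,890.00 × ((1 + 0.015)^6 − 1) = C$5,678,890.00 × 0.0934433… = C$530,654.0172…

C$530,654.02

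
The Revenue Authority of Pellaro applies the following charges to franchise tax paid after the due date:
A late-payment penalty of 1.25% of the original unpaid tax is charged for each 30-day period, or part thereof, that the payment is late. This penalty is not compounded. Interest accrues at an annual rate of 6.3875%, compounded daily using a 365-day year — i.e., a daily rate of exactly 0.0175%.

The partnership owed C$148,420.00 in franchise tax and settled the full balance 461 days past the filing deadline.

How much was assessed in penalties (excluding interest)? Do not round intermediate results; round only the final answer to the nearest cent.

Penalty periods: ⌈461/30⌉ = 16; penalty = 16 × 1.25% × C$148,420.00 = C$29,684.00

C$29,684.00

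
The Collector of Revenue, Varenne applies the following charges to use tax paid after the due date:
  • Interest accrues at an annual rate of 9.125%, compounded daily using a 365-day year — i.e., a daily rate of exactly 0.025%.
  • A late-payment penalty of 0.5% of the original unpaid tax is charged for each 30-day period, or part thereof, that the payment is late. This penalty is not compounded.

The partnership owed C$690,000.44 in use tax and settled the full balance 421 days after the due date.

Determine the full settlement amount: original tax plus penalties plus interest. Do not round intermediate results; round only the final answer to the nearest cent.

C$818,322.38

Penalty periods: ⌈421/30⌉ = 15; penalty = 15 × 0.5% × C$690,000.44 = C$51,750.03…
Interest: C$690,000.44 × ((1 + 0.00025)^421 − 1) = C$690,000.44 × 0.11097371… = C$76,571.9079…
Total = C$690,000.44 + C$51,750.0330 + C$76,571.9079… = C$818,322.38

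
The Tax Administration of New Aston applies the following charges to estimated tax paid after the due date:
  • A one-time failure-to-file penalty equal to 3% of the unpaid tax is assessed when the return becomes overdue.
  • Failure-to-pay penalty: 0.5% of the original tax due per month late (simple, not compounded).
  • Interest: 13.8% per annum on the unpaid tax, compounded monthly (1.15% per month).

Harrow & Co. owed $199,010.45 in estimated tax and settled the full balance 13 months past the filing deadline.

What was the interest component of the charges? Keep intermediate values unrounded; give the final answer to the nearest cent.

$31,894.06

Interest: $199,010.45 × ((1 + 0.0115)^13 − 1) = $199,010.45 × 0.1602632… = $31,894.0592…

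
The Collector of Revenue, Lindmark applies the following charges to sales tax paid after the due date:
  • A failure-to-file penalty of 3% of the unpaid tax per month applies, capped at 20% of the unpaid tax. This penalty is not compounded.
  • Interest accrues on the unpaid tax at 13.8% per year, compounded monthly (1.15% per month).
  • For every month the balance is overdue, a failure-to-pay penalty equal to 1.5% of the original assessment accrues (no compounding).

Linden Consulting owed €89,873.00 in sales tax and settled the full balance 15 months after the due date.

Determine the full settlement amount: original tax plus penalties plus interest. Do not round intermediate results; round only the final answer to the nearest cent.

Failure-to-file: 15 × 3% × €89,873.00 = €40,442.85, capped at 20% × €89,873.00 = €17,974.60
Failure-to-pay penalty: 15 × 1.5% × €89,873.00 = €20,221.43…
Interest: €89,873.00 × ((1 + 0.0115)^15 − 1) = €89,873.00 × 0.1871027… = €16,815.4844…
Total = €89,873.00 + €38,196.0250 + €16,815.4844… = €144,884.51

€144,884.51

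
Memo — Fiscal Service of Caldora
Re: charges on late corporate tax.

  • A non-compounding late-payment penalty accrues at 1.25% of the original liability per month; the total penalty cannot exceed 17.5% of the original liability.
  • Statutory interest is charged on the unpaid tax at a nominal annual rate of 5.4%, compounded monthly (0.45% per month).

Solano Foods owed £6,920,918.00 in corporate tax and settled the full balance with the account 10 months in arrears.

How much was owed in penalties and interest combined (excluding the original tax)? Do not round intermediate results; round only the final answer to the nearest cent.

Penalty: 10 × 1.25% × £6,920,918.00 = £865,114.75 (below the 17.5% cap of £1,211,160.65)
Interest: £6,920,918.00 × ((1 + 0.0045)^10 − 1) = £6,920,918.00 × 0.0459223… = £317,824.2760…
Penalties + interest = £865,114.7500 + £317,824.2760… = £1,182,939.03

£1,182,939.03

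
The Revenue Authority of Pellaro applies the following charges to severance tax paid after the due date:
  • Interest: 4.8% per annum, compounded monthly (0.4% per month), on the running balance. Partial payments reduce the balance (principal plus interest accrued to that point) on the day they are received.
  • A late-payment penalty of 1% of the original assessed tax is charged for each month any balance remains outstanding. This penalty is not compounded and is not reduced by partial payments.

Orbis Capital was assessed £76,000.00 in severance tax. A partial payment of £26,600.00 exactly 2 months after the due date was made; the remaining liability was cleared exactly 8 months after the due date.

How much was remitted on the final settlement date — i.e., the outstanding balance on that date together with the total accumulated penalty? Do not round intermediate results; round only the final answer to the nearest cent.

£57,301.50

Balance at month 2: £76,000.0000 × (1 + 0.004)^2 = £76,609.2160
After £26,600.00 payment: £76,609.2160 − £26,600.00 = £50,009.2160
Balance at month 8: £50,009.2160 × (1 + 0.004)^6 = £51,221.5036…
Penalty: 8 × 1% × £76,000.00 = £6,080.00
Final settlement = outstanding balance + penalty = £51,221.5036… + £6,080.00 = £57,301.50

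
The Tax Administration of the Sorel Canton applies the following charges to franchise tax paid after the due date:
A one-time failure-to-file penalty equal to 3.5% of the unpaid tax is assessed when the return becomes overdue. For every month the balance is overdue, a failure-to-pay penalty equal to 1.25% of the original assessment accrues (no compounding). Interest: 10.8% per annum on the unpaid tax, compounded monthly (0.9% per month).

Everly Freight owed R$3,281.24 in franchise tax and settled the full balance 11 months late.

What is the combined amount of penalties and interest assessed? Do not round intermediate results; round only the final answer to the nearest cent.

Failure-to-file penalty: 3.5% × R$3,281.24 = R$114.84…
Failure-to-pay penalty: 11 × 1.25% × R$3,281.24 = R$451.17…
Interest: R$3,281.24 × ((1 + 0.009)^11 − 1) = R$3,281.24 × 0.1035775… = R$339.8626…
Penalties + interest = R$566.0139 + R$339.8626… = R$905.88

R$905.88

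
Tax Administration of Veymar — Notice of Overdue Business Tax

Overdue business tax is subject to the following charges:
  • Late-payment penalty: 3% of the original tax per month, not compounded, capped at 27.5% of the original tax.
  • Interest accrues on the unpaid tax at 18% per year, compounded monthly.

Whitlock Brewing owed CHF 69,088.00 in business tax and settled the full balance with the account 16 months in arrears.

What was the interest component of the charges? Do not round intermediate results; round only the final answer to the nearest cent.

CHF 18,583.67

Interest (18%/yr ÷ 12 = 1.5%/month): CHF 69,088.00 × ((1 + 0.015)^16 − 1) = CHF 18,583.6735…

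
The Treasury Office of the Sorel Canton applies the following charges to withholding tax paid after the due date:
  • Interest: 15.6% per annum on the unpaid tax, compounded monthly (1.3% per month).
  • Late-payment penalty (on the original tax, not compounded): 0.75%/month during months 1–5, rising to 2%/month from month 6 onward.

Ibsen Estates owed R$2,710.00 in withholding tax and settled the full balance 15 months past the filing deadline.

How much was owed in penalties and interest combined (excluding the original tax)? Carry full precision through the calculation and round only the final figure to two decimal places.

R$1,222.98

Penalty, months 1–5: 5 × 0.75% × R$2,710.00 = R$101.63…
Penalty, months 6–15: 10 × 2% × R$2,710.00 = R$542.00
Interest: R$2,710.00 × ((1 + 0.013)^15 − 1) = R$2,710.00 × 0.2137848… = R$579.3567…
Penalties + interest = R$643.6250 + R$579.3567… = R$1,222.98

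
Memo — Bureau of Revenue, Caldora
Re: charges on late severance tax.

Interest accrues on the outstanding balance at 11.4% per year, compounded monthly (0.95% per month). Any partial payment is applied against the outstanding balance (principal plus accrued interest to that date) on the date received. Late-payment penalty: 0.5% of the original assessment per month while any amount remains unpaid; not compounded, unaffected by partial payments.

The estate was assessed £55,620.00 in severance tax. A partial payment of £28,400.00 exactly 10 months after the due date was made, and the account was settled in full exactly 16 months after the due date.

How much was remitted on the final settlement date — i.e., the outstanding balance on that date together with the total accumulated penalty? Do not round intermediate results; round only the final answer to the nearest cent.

£39,096.02

Balance at month 10: £55,620.0000 × (1 + 0.0095)^10 = £61,135.6054…
After £28,400.00 payment: £61,135.6054… − £28,400.00 = £32,735.6054…
Balance at month 16: £32,735.6054… × (1 + 0.0095)^6 = £34,646.4161…
Penalty: 16 × 0.5% × £55,620.00 = £4,449.60
Final settlement = outstanding balance + penalty = £34,646.4161… + £4,449.60 = £39,096.02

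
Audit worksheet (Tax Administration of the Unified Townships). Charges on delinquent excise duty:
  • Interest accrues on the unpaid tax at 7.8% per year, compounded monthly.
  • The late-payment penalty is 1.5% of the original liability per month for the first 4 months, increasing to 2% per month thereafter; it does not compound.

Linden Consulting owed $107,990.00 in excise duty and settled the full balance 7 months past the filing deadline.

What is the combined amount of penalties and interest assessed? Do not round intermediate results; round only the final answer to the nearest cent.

$17,969.20

Penalty, months 1–4: 4 × 1.5% × $107,990.00 = $6,479.40
Penalty, months 5–7: 3 × 2% × $107,990.00 = $6,479.40
Interest (7.8%/yr ÷ 12 = 0.65%/month): $107,990.00 × ((1 + 0.0065)^7 − 1) = $5,010.4039…
Penalties + interest = $12,958.8000 + $5,010.4039… = $17,969.20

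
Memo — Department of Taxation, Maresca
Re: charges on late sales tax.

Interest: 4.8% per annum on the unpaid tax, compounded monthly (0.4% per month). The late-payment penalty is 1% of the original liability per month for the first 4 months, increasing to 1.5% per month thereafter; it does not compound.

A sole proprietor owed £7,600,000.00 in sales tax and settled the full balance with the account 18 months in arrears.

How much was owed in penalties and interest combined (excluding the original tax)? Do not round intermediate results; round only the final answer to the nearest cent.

£2,466,207.72

Penalty, months 1–4: 4 × 1% × £7,600,000.00 = £304,000.00
Penalty, months 5–18: 14 × 1.5% × £7,600,000.00 = £1,596,000.00
Interest: £7,600,000.00 × ((1 + 0.004)^18 − 1) = £7,600,000.00 × 0.0745010… = £566,207.7232…
Penalties + interest = £1,900,000.0000 + £566,207.7232… = £2,466,207.72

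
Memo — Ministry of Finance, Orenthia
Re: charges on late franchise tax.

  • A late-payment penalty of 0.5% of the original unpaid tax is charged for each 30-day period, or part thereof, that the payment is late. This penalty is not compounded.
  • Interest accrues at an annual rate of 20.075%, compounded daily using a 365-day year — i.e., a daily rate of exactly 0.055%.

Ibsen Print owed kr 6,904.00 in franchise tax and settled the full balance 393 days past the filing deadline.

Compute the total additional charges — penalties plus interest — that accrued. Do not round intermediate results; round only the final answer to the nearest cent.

Penalty periods: ⌈393/30⌉ = 14; penalty = 14 × 0.5% × kr 6,904.00 = kr 483.28
Interest: kr 6,904.00 × ((1 + 0.00055)^393 − 1) = kr 6,904.00 × 0.24121480… = kr 1,665.3470…
Penalties + interest = kr 483.2800 + kr 1,665.3470… = kr 2,148.63

kr 2,148.63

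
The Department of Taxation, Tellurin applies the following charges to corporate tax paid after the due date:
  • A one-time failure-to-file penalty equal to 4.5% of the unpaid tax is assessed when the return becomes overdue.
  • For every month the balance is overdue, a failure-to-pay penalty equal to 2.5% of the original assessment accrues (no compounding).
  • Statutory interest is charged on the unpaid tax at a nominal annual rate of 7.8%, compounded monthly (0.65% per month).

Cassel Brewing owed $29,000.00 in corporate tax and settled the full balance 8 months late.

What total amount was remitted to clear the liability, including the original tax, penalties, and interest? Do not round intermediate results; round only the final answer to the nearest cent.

$37,647.76

Failure-to-file penalty: 4.5% × $29,000.00 = $1,305.00
Failure-to-pay penalty = 2.5% × $29,000.00 × 8 mo = $5,800.00
Interest: $29,000.00 × ((1 + 0.0065)^8 − 1) = $29,000.00 × 0.0531985… = $1,542.7566…
Total = $29,000.00 + $7,105.0000 + $1,542.7566… = $37,647.76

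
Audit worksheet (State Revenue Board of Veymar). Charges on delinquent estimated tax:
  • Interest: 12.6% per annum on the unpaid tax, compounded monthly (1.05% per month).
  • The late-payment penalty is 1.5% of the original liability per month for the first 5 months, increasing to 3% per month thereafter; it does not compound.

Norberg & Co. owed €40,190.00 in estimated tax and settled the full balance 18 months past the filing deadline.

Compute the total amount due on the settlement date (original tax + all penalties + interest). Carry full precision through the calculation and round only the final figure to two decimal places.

€67,191.70

Penalty, months 1–5: 5 × 1.5% × €40,190.00 = €3,014.25
Penalty, months 6–18: 13 × 3% × €40,190.00 = €15,674.10
Interest: €40,190.00 × ((1 + 0.0105)^18 − 1) = €40,190.00 × 0.2068512… = €8,313.3491…
Total = €40,190.00 + €18,688.3500 + €8,313.3491… = €67,191.70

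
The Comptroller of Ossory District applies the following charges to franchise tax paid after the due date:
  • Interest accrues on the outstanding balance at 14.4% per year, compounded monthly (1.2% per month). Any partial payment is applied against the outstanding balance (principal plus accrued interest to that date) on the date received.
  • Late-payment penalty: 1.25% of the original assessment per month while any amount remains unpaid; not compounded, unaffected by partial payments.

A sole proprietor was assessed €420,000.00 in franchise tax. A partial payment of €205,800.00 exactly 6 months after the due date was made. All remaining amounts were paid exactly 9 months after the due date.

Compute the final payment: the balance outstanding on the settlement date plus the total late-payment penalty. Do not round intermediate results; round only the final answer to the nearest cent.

Balance at month 6: €420,000.0000 × (1 + 0.012)^6 = €451,161.8465…
After €205,800.00 payment: €451,161.8465… − €205,800.00 = €245,361.8465…
Balance at month 9: €245,361.8465… × (1 + 0.012)^3 = €254,301.2932…
Penalty: 9 × 1.25% × €420,000.00 = €47,250.00
Final settlement = outstanding balance + penalty = €254,301.2932… + €47,250.00 = €301,551.29

€301,551.29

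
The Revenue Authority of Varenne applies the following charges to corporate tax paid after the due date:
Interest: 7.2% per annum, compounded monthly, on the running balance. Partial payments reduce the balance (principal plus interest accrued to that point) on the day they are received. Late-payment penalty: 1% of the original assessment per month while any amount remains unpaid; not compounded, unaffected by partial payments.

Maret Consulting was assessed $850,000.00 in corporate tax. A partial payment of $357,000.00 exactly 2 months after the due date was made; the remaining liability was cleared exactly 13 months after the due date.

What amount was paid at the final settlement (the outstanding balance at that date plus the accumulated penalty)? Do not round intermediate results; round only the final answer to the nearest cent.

Monthly rate = 7.2% ÷ 12 = 0.6%
Balance at month 2: $850,000.0000 × (1 + 0.006)^2 = $860,230.6000
After $357,000.00 payment: $860,230.6000 − $357,000.00 = $503,230.6000
Balance at month 13: $503,230.6000 × (1 + 0.006)^11 = $537,458.3684…
Penalty: 13 × 1% × $850,000.00 = $110,500.00
Final settlement = outstanding balance + penalty = $537,458.3684… + $110,500.00 = $647,958.37

$647,958.37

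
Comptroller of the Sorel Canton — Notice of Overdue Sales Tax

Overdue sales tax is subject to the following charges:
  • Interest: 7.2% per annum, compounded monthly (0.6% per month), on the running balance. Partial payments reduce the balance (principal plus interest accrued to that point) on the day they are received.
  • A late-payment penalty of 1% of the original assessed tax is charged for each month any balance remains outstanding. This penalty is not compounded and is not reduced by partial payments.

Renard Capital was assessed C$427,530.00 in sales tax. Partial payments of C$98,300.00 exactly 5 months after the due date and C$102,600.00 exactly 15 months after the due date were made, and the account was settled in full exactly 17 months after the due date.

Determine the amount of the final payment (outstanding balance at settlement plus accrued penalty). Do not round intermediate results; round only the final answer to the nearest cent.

C$336,524.69

Balance at month 5: C$427,530.0000 × (1 + 0.006)^5 = C$440,510.7370…
After C$98,300.00 payment: C$440,510.7370… − C$98,300.00 = C$342,210.7370…
Balance at month 15: C$342,210.7370… × (1 + 0.006)^10 = C$363,306.7266…
After C$102,600.00 payment: C$363,306.7266… − C$102,600.00 = C$260,706.7266…
Balance at month 17: C$260,706.7266… × (1 + 0.006)^2 = C$263,844.5927…
Penalty: 17 × 1% × C$427,530.00 = C$72,680.10
Final settlement = outstanding balance + penalty = C$263,844.5927… + C$72,680.10 = C$336,524.69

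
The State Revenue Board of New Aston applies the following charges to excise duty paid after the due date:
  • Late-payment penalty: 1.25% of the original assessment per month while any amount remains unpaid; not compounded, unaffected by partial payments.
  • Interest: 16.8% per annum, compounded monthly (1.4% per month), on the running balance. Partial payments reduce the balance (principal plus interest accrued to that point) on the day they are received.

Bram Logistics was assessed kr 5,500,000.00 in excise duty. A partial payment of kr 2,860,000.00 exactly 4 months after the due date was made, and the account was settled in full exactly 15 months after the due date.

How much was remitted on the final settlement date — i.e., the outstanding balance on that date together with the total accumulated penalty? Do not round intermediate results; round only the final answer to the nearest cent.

Balance at month 4: kr 5,500,000.0000 × (1 + 0.014)^4 = kr 5,814,528.5793…
After kr 2,860,000.00 payment: kr 5,814,528.5793… − kr 2,860,000.00 = kr 2,954,528.5793…
Balance at month 15: kr 2,954,528.5793… × (1 + 0.014)^11 = kr 3,442,751.6908…
Penalty: 15 × 1.25% × kr 5,500,000.00 = kr 1,031,250.00
Final settlement = outstanding balance + penalty = kr 3,442,751.6908… + kr 1,031,250.00 = kr 4,474,001.69

kr 4,474,001.69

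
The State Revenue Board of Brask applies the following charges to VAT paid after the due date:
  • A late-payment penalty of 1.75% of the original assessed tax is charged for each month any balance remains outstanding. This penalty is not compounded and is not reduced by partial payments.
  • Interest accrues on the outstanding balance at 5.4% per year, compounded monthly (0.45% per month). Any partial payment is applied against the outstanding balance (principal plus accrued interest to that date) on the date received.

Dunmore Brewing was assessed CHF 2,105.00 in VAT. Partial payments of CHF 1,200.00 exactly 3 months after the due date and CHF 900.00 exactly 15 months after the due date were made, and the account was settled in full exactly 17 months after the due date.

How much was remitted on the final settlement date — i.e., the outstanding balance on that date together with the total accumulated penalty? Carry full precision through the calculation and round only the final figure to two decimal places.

Balance at month 3: CHF 2,105.0000 × (1 + 0.0045)^3 = CHF 2,133.5456…
After CHF 1,200.00 payment: CHF 2,133.5456… − CHF 1,200.00 = CHF 933.5456…
Balance at month 15: CHF 933.5456… × (1 + 0.0045)^12 = CHF 985.2236…
After CHF 900.00 payment: CHF 985.2236… − CHF 900.00 = CHF 85.2236…
Balance at month 17: CHF 85.2236… × (1 + 0.0045)^2 = CHF 85.9924…
Penalty: 17 × 1.75% × CHF 2,105.00 = CHF 626.24…
Final settlement = outstanding balance + penalty = CHF 85.9924… + CHF 626.24… = CHF 712.23

CHF 712.23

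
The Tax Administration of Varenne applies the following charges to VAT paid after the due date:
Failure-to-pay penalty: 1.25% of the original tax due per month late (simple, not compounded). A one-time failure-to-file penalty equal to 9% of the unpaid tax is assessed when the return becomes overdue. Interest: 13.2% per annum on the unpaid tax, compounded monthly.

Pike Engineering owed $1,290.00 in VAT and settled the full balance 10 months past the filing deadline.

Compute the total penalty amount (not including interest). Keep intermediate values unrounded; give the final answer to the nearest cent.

Failure-to-file penalty: 9% × $1,290.00 = $116.10
Failure-to-pay penalty: 10 × 1.25% × $1,290.00 = $161.25
Total penalty = $116.10 + $161.25 = $277.35

$277.35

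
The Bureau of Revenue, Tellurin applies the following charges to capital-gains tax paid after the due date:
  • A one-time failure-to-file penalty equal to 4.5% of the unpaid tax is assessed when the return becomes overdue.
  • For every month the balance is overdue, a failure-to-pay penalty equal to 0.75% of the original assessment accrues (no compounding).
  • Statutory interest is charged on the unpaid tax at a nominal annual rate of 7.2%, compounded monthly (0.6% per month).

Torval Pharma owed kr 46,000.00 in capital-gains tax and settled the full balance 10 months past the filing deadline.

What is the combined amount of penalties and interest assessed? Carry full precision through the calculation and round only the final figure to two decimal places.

Failure-to-file penalty: 4.5% × kr 46,000.00 = kr 2,070.00
Failure-to-pay penalty: 10 × 0.75% × kr 46,000.00 = kr 3,450.00
Interest: kr 46,000.00 × ((1 + 0.006)^10 − 1) = kr 46,000.00 × 0.0616462… = kr 2,835.7249…
Penalties + interest = kr 5,520.0000 + kr 2,835.7249… = kr 8,355.72

kr 8,355.72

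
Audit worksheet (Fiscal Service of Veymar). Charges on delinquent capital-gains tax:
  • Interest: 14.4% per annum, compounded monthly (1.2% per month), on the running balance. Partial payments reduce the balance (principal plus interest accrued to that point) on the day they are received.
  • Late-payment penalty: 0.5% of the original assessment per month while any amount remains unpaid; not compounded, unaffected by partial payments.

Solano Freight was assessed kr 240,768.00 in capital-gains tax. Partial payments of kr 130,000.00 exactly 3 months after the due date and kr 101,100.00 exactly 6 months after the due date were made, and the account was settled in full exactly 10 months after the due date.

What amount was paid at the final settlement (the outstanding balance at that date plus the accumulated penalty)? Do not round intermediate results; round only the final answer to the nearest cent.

kr 35,947.80

Balance at month 3: kr 240,768.0000 × (1 + 0.012)^3 = kr 249,540.0758…
After kr 130,000.00 payment: kr 249,540.0758… − kr 130,000.00 = kr 119,540.0758…
Balance at month 6: kr 119,540.0758… × (1 + 0.012)^3 = kr 123,895.3664…
After kr 101,100.00 payment: kr 123,895.3664… − kr 101,100.00 = kr 22,795.3664…
Balance at month 10: kr 22,795.3664… × (1 + 0.012)^4 = kr 23,909.3973…
Penalty: 10 × 0.5% × kr 240,768.00 = kr 12,038.40
Final settlement = outstanding balance + penalty = kr 23,909.3973… + kr 12,038.40 = kr 35,947.80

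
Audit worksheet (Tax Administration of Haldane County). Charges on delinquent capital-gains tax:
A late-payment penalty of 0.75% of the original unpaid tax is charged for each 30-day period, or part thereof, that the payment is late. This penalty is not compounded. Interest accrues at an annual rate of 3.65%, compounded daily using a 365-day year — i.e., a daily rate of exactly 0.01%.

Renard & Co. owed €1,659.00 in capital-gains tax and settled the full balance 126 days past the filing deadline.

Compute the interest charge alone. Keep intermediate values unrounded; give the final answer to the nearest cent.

Interest: €1,659.00 × ((1 + 0.0001)^126 − 1) = €1,659.00 × 0.01267908… = €21.0346…

€21.03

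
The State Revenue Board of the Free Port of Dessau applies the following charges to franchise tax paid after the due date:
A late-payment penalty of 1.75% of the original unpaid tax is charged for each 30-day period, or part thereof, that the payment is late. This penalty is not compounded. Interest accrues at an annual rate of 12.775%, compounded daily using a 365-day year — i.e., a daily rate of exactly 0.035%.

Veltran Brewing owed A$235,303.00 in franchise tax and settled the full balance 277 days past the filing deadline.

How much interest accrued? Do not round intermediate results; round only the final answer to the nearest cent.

Interest: A$235,303.00 × ((1 + 0.00035)^277 − 1) = A$235,303.00 × 0.10178659… = A$23,950.6907…

A$23,950.69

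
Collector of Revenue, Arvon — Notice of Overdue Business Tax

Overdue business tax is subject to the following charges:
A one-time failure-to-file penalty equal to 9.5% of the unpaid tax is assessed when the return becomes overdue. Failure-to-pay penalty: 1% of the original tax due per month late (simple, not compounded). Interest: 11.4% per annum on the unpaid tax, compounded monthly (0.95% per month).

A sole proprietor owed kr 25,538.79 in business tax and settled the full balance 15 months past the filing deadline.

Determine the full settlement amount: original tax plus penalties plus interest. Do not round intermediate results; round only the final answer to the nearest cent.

kr 35,687.34

Failure-to-file penalty: 9.5% × kr 25,538.79 = kr 2,426.19…
Failure-to-pay penalty = 1% × kr 25,538.79 × 15 mo = kr 3,830.82…
Interest: kr 25,538.79 × ((1 + 0.0095)^15 − 1) = kr 25,538.79 × 0.1523777… = kr 3,891.5423…
Total = kr 25,538.79 + kr 6,257.0036… + kr 3,891.5423… = kr 35,687.34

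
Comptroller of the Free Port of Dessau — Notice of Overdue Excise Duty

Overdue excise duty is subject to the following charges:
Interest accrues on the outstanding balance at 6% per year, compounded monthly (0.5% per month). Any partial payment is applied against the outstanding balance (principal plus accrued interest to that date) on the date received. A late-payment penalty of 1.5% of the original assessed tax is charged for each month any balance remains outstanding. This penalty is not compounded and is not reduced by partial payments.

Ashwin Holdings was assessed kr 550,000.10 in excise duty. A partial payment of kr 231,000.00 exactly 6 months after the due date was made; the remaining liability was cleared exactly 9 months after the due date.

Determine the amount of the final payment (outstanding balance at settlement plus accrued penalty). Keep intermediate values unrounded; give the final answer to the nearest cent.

kr 415,018.58

Balance at month 6: kr 550,000.1000 × (1 + 0.005)^6 = kr 566,707.7332…
After kr 231,000.00 payment: kr 566,707.7332… − kr 231,000.00 = kr 335,707.7332…
Balance at month 9: kr 335,707.7332… × (1 + 0.005)^3 = kr 340,768.5692…
Penalty: 9 × 1.5% × kr 550,000.10 = kr 74,250.01…
Final settlement = outstanding balance + penalty = kr 340,768.5692… + kr 74,250.01… = kr 415,018.58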